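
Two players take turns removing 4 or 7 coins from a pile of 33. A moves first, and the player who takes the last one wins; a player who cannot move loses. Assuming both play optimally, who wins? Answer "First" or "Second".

Second

Mark each pile size as W (mover wins) or L (mover loses):
i:   0  1  2  3  4  5  6  7  8  9 10 11 12 13 14 15 16 17 18 19 20 21 22 23 24 25 26 27 28 29 30 31 32 33
     L  L  L  L  W  W  W  W  W  W  W  L  L  L  L  W  W  W  W  W  W  W  L  L  L  L  W  W  W  W  W  W  W  L
Position 33 is L, so the second player wins.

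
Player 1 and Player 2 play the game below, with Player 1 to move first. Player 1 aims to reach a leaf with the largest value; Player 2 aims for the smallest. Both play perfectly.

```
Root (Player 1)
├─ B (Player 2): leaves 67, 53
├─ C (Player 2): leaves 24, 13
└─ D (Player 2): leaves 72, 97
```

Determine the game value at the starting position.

72

B (Player 2): min(67, 53) = 53
C (Player 2): min(24, 13) = 13
D (Player 2): min(72, 97) = 72
Root (Player 1): max(53, 13, 72) = 72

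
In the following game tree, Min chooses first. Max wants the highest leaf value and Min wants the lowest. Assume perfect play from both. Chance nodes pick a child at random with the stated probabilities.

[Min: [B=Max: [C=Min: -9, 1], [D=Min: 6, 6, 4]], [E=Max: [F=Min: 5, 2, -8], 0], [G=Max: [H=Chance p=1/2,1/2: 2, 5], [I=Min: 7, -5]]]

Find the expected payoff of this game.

C (Min): min(-9, 1) = -9
D (Min): min(6, 6, 4) = 4
B (Max): max(-9, 4) = 4
F (Min): min(5, 2, -8) = -8
E (Max): max(-8, 0) = 0
H (Chance): 1/2·2 + 1/2·5 = 3.5
I (Min): min(7, -5) = -5
G (Max): max(3.5, -5) = 3.5
Root (Min): min(4, 0, 3.5) = 0

0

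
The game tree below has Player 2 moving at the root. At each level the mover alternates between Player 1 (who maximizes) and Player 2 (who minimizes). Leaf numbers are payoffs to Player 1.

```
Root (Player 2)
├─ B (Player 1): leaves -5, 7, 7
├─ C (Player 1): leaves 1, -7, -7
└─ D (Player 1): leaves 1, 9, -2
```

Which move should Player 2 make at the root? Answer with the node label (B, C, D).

C

B (Player 1): max(-5, 7, 7) = 7
C (Player 1): max(1, -7, -7) = 1
D (Player 1): max(1, 9, -2) = 9
Root (Player 2): min(7, 1, 9) = 1
Player 2 picks the child with the lowest value: C (value 1).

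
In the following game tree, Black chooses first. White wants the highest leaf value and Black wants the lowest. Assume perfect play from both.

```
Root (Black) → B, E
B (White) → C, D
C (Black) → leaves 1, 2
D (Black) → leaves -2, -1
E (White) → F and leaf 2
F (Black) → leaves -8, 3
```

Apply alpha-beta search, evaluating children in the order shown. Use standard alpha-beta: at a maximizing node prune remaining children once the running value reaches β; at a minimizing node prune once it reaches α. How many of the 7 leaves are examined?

6

C [α=-∞,β=+∞]: v=1
D [α=1,β=+∞]: v=-2 after child 1 ≤ α → α-cutoff, skip 1
B [α=-∞,β=+∞]: v=1
F [α=-∞,β=1]: v=-8
E [α=-∞,β=1]: v=2
Root [α=-∞,β=+∞]: v=1
Leaves evaluated: 6 of 7.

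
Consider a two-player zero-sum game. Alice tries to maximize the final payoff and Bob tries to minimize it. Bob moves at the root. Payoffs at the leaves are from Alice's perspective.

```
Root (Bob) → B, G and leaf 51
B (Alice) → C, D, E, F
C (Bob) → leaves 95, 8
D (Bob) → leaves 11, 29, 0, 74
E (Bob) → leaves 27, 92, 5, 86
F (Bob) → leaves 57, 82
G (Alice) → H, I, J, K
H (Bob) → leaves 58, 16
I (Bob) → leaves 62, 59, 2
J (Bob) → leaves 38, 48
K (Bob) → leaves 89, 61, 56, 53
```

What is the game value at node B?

57

C: min(95, 8) = 8
D: min(11, 29, 0, 74) = 0
E: min(27, 92, 5, 86) = 5
F: min(57, 82) = 57
B: max(8, 0, 5, 57) = 57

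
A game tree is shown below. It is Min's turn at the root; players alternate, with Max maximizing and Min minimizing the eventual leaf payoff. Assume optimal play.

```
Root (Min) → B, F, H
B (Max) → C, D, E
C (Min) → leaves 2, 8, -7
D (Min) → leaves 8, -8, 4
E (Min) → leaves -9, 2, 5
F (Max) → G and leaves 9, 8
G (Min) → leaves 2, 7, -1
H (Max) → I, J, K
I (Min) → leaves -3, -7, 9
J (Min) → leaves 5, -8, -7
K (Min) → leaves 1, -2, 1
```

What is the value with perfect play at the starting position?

-7

C (Min): min(2, 8, -7) = -7
D (Min): min(8, -8, 4) = -8
E (Min): min(-9, 2, 5) = -9
B (Max): max(-7, -8, -9) = -7
G (Min): min(2, 7, -1) = -1
F (Max): max(-1, 9, 8) = 9
I (Min): min(-3, -7, 9) = -7
J (Min): min(5, -8, -7) = -8
K (Min): min(1, -2, 1) = -2
H (Max): max(-7, -8, -2) = -2
Root (Min): min(-7, 9, -2) = -7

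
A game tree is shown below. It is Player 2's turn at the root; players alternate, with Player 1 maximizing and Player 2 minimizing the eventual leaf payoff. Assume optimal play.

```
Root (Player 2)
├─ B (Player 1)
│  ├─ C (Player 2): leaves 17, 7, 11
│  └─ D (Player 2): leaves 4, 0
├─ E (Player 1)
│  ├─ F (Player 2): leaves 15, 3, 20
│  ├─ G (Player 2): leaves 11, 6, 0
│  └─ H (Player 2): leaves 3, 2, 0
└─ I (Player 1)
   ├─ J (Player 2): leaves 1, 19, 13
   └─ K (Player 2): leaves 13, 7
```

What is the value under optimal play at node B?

7

C: min(17, 7, 11) = 7
D: min(4, 0) = 0
B: max(7, 0) = 7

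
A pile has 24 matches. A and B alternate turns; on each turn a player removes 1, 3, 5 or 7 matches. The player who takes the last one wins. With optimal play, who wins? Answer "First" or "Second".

Second

Compute winning (W) and losing (L) positions by backward induction:
i:   0  1  2  3  4  5  6  7  8  9 10 11 12 13 14 15 16 17 18 19 20 21 22 23 24
     L  W  L  W  L  W  L  W  L  W  L  W  L  W  L  W  L  W  L  W  L  W  L  W  L
Position 24 is L, so the second player wins.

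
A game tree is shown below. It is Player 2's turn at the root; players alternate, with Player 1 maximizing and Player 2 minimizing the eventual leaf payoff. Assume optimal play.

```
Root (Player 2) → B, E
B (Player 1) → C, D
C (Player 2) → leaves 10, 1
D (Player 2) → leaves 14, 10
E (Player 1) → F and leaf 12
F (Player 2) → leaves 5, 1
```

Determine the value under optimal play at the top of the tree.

C (Player 2): min(10, 1) = 1
D (Player 2): min(14, 10) = 10
B (Player 1): max(1, 10) = 10
F (Player 2): min(5, 1) = 1
E (Player 1): max(1, 12) = 12
Root (Player 2): min(10, 12) = 10

10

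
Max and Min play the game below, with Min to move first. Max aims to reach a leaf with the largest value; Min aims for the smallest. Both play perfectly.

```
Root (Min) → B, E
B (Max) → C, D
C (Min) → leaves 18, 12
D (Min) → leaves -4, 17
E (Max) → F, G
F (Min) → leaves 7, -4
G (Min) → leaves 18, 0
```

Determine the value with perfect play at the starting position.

0

C (Min): min(18, 12) = 12
D (Min): min(-4, 17) = -4
B (Max): max(12, -4) = 12
F (Min): min(7, -4) = -4
G (Min): min(18, 0) = 0
E (Max): max(-4, 0) = 0
Root (Min): min(12, 0) = 0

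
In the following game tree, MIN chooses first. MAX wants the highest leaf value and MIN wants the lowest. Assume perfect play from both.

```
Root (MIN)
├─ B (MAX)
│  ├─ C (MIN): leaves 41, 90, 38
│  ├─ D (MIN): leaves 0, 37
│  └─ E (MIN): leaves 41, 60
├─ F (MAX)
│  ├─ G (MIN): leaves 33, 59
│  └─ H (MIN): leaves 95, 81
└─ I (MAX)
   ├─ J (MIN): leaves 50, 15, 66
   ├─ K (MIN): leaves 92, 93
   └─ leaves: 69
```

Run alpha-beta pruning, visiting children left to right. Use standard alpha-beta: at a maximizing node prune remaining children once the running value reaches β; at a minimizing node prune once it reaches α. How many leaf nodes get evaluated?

15

C [α=-∞,β=+∞]: v=38
D [α=38,β=+∞]: v=0 after child 1 ≤ α → α-cutoff, skip 1
E [α=38,β=+∞]: v=41
B [α=-∞,β=+∞]: v=41
G [α=-∞,β=41]: v=33
H [α=33,β=41]: v=81
F [α=-∞,β=41]: v=81
J [α=-∞,β=41]: v=15
K [α=15,β=41]: v=92
I [α=-∞,β=41]: v=92 after child 2 ≥ β → β-cutoff, skip 1
Root [α=-∞,β=+∞]: v=41
Leaves evaluated: 15 of 17.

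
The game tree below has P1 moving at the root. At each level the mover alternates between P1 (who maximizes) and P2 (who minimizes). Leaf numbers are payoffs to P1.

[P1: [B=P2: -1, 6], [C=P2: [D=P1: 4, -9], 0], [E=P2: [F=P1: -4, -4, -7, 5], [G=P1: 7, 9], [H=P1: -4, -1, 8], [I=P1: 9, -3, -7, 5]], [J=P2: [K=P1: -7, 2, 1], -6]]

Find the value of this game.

5

B (P2): min(-1, 6) = -1
D (P1): max(4, -9) = 4
C (P2): min(4, 0) = 0
F (P1): max(-4, -4, -7, 5) = 5
G (P1): max(7, 9) = 9
H (P1): max(-4, -1, 8) = 8
I (P1): max(9, -3, -7, 5) = 9
E (P2): min(5, 9, 8, 9) = 5
K (P1): max(-7, 2, 1) = 2
J (P2): min(2, -6) = -6
Root (P1): max(-1, 0, 5, -6) = 5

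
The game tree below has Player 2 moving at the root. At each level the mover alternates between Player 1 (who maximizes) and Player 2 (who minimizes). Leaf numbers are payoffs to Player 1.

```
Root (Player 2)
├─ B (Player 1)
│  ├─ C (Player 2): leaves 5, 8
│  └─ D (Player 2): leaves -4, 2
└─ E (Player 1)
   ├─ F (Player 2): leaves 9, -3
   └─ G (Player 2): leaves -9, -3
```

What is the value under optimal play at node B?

C: min(5, 8) = 5
D: min(-4, 2) = -4
B: max(5, -4) = 5

5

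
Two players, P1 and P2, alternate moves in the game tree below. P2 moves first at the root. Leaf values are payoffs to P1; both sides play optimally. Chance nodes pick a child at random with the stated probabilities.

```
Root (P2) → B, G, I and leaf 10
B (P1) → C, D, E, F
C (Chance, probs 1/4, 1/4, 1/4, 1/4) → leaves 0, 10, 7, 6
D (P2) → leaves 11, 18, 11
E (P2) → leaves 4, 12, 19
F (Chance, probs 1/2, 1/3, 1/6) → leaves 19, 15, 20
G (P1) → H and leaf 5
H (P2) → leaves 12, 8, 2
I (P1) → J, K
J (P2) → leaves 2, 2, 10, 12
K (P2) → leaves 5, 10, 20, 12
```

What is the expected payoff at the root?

5

C (Chance): 1/4·0 + 1/4·10 + 1/4·7 + 1/4·6 = 5.75
D (P2): min(11, 18, 11) = 11
E (P2): min(4, 12, 19) = 4
F (Chance): 1/2·19 + 1/3·15 + 1/6·20 = 17.83
B (P1): max(5.75, 11, 4, 17.83) = 17.83
H (P2): min(12, 8, 2) = 2
G (P1): max(2, 5) = 5
J (P2): min(2, 2, 10, 12) = 2
K (P2): min(5, 10, 20, 12) = 5
I (P1): max(2, 5) = 5
Root (P2): min(17.83, 5, 5, 10) = 5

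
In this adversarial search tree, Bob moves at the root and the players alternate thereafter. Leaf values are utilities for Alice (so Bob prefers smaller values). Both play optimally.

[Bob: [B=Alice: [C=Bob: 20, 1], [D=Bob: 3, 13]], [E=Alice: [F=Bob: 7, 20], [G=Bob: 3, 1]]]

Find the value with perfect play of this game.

C (Bob): min(20, 1) = 1
D (Bob): min(3, 13) = 3
B (Alice): max(1, 3) = 3
F (Bob): min(7, 20) = 7
G (Bob): min(3, 1) = 1
E (Alice): max(7, 1) = 7
Root (Bob): min(3, 7) = 3

3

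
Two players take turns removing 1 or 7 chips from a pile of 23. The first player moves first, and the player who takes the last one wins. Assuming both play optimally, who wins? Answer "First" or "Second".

W/L table (W = player to move can force a win):
i:   0  1  2  3  4  5  6  7  8  9 10 11 12 13 14 15 16 17 18 19 20 21 22 23
     L  W  L  W  L  W  L  W  L  W  L  W  L  W  L  W  L  W  L  W  L  W  L  W
Position 23 is W, so the first player wins.

First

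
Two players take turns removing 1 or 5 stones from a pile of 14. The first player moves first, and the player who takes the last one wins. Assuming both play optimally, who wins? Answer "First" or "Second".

Mark each pile size as W (mover wins) or L (mover loses):
i:   0  1  2  3  4  5  6  7  8  9 10 11 12 13 14
     L  W  L  W  L  W  L  W  L  W  L  W  L  W  L
Position 14 is L, so the second player wins.

Second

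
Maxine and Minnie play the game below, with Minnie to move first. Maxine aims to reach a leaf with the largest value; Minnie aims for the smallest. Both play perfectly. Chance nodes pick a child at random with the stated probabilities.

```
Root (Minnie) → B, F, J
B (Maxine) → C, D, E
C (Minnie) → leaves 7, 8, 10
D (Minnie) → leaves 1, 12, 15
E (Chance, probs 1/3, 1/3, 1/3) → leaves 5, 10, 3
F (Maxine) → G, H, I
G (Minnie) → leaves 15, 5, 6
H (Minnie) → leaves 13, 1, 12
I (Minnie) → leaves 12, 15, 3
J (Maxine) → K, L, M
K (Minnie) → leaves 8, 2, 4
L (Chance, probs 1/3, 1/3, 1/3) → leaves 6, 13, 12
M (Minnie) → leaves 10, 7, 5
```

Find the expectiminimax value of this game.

5

C (Minnie): min(7, 8, 10) = 7
D (Minnie): min(1, 12, 15) = 1
E (Chance): 1/3·5 + 1/3·10 + 1/3·3 = 6
B (Maxine): max(7, 1, 6) = 7
G (Minnie): min(15, 5, 6) = 5
H (Minnie): min(13, 1, 12) = 1
I (Minnie): min(12, 15, 3) = 3
F (Maxine): max(5, 1, 3) = 5
K (Minnie): min(8, 2, 4) = 2
L (Chance): 1/3·6 + 1/3·13 + 1/3·12 = 10.33
M (Minnie): min(10, 7, 5) = 5
J (Maxine): max(2, 10.33, 5) = 10.33
Root (Minnie): min(7, 5, 10.33) = 5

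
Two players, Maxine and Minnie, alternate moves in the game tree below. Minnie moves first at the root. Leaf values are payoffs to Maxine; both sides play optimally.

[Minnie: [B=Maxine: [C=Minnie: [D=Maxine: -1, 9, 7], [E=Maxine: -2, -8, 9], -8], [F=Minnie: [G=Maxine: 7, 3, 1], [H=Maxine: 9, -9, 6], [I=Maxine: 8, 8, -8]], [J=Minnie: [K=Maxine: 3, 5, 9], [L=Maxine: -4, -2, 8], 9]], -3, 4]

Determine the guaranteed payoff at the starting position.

D (Maxine): max(-1, 9, 7) = 9
E (Maxine): max(-2, -8, 9) = 9
C (Minnie): min(9, 9, -8) = -8
G (Maxine): max(7, 3, 1) = 7
H (Maxine): max(9, -9, 6) = 9
I (Maxine): max(8, 8, -8) = 8
F (Minnie): min(7, 9, 8) = 7
K (Maxine): max(3, 5, 9) = 9
L (Maxine): max(-4, -2, 8) = 8
J (Minnie): min(9, 8, 9) = 8
B (Maxine): max(-8, 7, 8) = 8
Root (Minnie): min(8, -3, 4) = -3

-3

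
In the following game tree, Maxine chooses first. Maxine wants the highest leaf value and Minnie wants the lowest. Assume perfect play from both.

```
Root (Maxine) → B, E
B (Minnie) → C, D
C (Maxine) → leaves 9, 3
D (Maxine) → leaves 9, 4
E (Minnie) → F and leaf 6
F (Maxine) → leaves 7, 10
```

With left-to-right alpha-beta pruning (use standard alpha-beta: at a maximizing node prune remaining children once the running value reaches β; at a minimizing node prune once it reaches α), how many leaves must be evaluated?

C [α=-∞,β=+∞]: v=9
D [α=-∞,β=9]: v=9 after child 1 ≥ β → β-cutoff, skip 1
B [α=-∞,β=+∞]: v=9
F [α=9,β=+∞]: v=10
E [α=9,β=+∞]: v=6
Root [α=-∞,β=+∞]: v=9
Leaves evaluated: 6 of 7.

6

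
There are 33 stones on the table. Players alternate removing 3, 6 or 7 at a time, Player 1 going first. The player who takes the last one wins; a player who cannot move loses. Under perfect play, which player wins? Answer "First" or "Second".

First

Compute winning (W) and losing (L) positions by backward induction:
i:   0  1  2  3  4  5  6  7  8  9 10 11 12 13 14 15 16 17 18 19 20 21 22 23 24 25 26 27 28 29 30 31 32 33
     L  L  L  W  W  W  W  W  W  W  L  L  L  W  W  W  W  W  W  W  L  L  L  W  W  W  W  W  W  W  L  L  L  W
Position 33 is W, so the first player wins.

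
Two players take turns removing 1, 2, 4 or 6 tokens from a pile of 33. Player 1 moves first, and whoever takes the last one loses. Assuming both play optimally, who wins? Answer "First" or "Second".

i:   0  1  2  3  4  5  6  7  8  9 10 11 12 13 14 15 16 17 18 19 20 21 22 23 24 25 26 27 28 29 30 31 32 33
     W  L  W  W  L  W  W  W  W  L  W  W  L  W  W  W  W  L  W  W  L  W  W  W  W  L  W  W  L  W  W  W  W  L
Position 33 is L, so the second player wins.

Second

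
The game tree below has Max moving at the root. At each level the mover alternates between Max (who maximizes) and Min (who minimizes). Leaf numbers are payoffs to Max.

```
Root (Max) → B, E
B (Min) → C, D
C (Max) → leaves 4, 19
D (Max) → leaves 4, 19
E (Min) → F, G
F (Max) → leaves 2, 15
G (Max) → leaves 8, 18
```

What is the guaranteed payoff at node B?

19

C: max(4, 19) = 19
D: max(4, 19) = 19
B: min(19, 19) = 19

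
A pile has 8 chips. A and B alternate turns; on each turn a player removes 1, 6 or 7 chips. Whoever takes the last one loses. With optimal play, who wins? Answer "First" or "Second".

Mark each pile size as W (mover wins) or L (mover loses):
i:   0  1  2  3  4  5  6  7  8
     W  L  W  L  W  L  W  W  W
Position 8 is W, so the first player wins.

First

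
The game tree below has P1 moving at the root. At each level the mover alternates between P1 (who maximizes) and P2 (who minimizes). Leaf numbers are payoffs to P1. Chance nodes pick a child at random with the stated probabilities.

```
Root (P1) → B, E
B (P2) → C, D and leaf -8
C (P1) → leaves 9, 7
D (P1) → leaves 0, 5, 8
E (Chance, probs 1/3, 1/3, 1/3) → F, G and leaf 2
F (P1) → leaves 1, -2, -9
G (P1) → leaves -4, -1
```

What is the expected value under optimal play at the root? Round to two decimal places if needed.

C (P1): max(9, 7) = 9
D (P1): max(0, 5, 8) = 8
B (P2): min(9, 8, -8) = -8
F (P1): max(1, -2, -9) = 1
G (P1): max(-4, -1) = -1
E (Chance): 1/3·1 + 1/3·-1 + 1/3·2 = 0.67
Root (P1): max(-8, 0.67) = 0.67

0.67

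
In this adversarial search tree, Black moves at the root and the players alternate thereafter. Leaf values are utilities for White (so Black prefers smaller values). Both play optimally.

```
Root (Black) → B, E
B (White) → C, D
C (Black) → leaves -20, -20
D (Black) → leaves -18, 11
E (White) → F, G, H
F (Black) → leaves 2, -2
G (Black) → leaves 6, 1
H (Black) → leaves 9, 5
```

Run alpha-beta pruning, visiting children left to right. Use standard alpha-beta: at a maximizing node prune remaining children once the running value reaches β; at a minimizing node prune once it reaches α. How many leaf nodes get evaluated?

6

C [α=-∞,β=+∞]: v=-20
D [α=-20,β=+∞]: v=-18
B [α=-∞,β=+∞]: v=-18
F [α=-∞,β=-18]: v=-2
E [α=-∞,β=-18]: v=-2 after child 1 ≥ β → β-cutoff, skip 2
Root [α=-∞,β=+∞]: v=-18
Leaves evaluated: 6 of 10.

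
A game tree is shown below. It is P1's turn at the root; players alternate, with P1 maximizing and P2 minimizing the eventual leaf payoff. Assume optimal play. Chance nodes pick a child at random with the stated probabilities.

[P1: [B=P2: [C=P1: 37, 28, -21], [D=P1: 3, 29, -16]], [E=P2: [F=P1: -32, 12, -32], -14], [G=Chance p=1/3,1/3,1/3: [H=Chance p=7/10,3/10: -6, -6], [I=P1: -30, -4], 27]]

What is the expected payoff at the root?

29

C (P1): max(37, 28, -21) = 37
D (P1): max(3, 29, -16) = 29
B (P2): min(37, 29) = 29
F (P1): max(-32, 12, -32) = 12
E (P2): min(12, -14) = -14
H (Chance): 7/10·-6 + 3/10·-6 = -6
I (P1): max(-30, -4) = -4
G (Chance): 1/3·-6 + 1/3·-4 + 1/3·27 = 5.67
Root (P1): max(29, -14, 5.67) = 29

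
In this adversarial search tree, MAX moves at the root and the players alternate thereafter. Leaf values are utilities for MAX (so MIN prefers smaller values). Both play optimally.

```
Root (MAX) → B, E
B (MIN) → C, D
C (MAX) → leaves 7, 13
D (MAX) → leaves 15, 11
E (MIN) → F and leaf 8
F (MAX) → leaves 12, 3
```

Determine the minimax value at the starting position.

13

C (MAX): max(7, 13) = 13
D (MAX): max(15, 11) = 15
B (MIN): min(13, 15) = 13
F (MAX): max(12, 3) = 12
E (MIN): min(12, 8) = 8
Root (MAX): max(13, 8) = 13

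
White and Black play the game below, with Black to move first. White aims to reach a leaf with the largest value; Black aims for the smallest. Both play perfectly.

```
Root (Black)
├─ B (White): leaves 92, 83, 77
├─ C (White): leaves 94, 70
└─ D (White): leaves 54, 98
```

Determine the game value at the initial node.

92

B (White): max(92, 83, 77) = 92
C (White): max(94, 70) = 94
D (White): max(54, 98) = 98
Root (Black): min(92, 94, 98) = 92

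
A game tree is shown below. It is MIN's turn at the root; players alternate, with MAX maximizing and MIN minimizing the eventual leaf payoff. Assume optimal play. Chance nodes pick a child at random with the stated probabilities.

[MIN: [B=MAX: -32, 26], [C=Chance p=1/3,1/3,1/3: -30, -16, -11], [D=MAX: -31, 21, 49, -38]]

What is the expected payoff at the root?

B (MAX): max(-32, 26) = 26
C (Chance): 1/3·-30 + 1/3·-16 + 1/3·-11 = -19
D (MAX): max(-31, 21, 49, -38) = 49
Root (MIN): min(26, -19, 49) = -19

-19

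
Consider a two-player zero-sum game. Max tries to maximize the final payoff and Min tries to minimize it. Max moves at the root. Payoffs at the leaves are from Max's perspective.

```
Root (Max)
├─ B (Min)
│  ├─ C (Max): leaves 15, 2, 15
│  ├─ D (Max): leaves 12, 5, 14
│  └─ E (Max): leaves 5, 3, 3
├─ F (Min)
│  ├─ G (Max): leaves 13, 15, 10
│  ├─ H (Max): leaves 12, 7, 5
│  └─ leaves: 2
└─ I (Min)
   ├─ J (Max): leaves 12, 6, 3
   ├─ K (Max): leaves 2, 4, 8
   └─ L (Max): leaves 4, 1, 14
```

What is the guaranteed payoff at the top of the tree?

8

C (Max): max(15, 2, 15) = 15
D (Max): max(12, 5, 14) = 14
E (Max): max(5, 3, 3) = 5
B (Min): min(15, 14, 5) = 5
G (Max): max(13, 15, 10) = 15
H (Max): max(12, 7, 5) = 12
F (Min): min(15, 12, 2) = 2
J (Max): max(12, 6, 3) = 12
K (Max): max(2, 4, 8) = 8
L (Max): max(4, 1, 14) = 14
I (Min): min(12, 8, 14) = 8
Root (Max): max(5, 2, 8) = 8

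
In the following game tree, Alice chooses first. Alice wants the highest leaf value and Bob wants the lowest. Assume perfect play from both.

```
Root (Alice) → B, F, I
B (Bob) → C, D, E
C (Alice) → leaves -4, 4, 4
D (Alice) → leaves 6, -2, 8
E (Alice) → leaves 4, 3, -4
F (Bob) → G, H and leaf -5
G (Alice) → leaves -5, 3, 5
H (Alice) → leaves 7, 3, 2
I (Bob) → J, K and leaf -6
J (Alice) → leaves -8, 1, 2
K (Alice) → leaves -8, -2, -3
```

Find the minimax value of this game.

4

C (Alice): max(-4, 4, 4) = 4
D (Alice): max(6, -2, 8) = 8
E (Alice): max(4, 3, -4) = 4
B (Bob): min(4, 8, 4) = 4
G (Alice): max(-5, 3, 5) = 5
H (Alice): max(7, 3, 2) = 7
F (Bob): min(5, 7, -5) = -5
J (Alice): max(-8, 1, 2) = 2
K (Alice): max(-8, -2, -3) = -2
I (Bob): min(2, -2, -6) = -6
Root (Alice): max(4, -5, -6) = 4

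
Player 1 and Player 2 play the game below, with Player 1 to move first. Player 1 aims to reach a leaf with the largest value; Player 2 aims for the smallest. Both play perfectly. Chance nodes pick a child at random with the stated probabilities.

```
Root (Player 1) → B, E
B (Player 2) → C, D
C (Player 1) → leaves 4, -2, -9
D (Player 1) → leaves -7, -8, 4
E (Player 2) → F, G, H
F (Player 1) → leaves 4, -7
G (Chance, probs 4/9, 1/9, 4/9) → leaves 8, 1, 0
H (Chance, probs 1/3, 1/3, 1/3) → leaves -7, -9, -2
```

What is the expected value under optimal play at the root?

C (Player 1): max(4, -2, -9) = 4
D (Player 1): max(-7, -8, 4) = 4
B (Player 2): min(4, 4) = 4
F (Player 1): max(4, -7) = 4
G (Chance): 4/9·8 + 1/9·1 + 4/9·0 = 3.67
H (Chance): 1/3·-7 + 1/3·-9 + 1/3·-2 = -6
E (Player 2): min(4, 3.67, -6) = -6
Root (Player 1): max(4, -6) = 4

4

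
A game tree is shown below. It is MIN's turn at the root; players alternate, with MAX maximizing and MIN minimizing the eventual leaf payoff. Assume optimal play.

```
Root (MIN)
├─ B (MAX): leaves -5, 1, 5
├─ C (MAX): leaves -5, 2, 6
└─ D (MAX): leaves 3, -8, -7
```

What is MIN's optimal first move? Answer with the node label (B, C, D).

D

B (MAX): max(-5, 1, 5) = 5
C (MAX): max(-5, 2, 6) = 6
D (MAX): max(3, -8, -7) = 3
Root (MIN): min(5, 6, 3) = 3
MIN picks the child with the lowest value: D (value 3).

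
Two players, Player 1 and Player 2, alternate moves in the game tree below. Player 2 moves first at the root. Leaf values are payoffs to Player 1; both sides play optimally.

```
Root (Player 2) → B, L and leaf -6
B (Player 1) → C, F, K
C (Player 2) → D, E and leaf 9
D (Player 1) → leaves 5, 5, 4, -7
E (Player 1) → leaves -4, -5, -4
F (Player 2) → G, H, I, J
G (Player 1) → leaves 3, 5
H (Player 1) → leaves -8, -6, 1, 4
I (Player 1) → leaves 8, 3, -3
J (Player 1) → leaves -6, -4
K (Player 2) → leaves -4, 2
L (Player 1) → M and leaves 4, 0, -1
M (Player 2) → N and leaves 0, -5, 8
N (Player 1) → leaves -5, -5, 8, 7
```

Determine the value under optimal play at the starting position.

-6

D (Player 1): max(5, 5, 4, -7) = 5
E (Player 1): max(-4, -5, -4) = -4
C (Player 2): min(5, -4, 9) = -4
G (Player 1): max(3, 5) = 5
H (Player 1): max(-8, -6, 1, 4) = 4
I (Player 1): max(8, 3, -3) = 8
J (Player 1): max(-6, -4) = -4
F (Player 2): min(5, 4, 8, -4) = -4
K (Player 2): min(-4, 2) = -4
B (Player 1): max(-4, -4, -4) = -4
N (Player 1): max(-5, -5, 8, 7) = 8
M (Player 2): min(8, 0, -5, 8) = -5
L (Player 1): max(-5, 4, 0, -1) = 4
Root (Player 2): min(-4, 4, -6) = -6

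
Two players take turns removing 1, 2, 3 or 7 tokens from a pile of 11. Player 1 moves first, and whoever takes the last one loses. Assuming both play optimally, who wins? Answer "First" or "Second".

Compute winning (W) and losing (L) positions by backward induction:
i:   0  1  2  3  4  5  6  7  8  9 10 11
     W  L  W  W  W  L  W  W  W  L  W  W
Position 11 is W, so the first player wins.

First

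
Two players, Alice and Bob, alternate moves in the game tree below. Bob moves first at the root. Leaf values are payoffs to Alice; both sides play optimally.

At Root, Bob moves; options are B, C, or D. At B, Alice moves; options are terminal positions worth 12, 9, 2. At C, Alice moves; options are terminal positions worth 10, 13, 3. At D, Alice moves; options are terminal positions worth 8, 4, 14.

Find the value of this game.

B (Alice): max(12, 9, 2) = 12
C (Alice): max(10, 13, 3) = 13
D (Alice): max(8, 4, 14) = 14
Root (Bob): min(12, 13, 14) = 12

12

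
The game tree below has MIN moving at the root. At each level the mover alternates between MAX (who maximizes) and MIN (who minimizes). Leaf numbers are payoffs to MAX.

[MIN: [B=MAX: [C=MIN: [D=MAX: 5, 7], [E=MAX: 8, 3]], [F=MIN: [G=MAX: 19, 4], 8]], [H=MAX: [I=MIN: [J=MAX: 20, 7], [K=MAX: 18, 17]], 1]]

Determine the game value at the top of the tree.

8

D (MAX): max(5, 7) = 7
E (MAX): max(8, 3) = 8
C (MIN): min(7, 8) = 7
G (MAX): max(19, 4) = 19
F (MIN): min(19, 8) = 8
B (MAX): max(7, 8) = 8
J (MAX): max(20, 7) = 20
K (MAX): max(18, 17) = 18
I (MIN): min(20, 18) = 18
H (MAX): max(18, 1) = 18
Root (MIN): min(8, 18) = 8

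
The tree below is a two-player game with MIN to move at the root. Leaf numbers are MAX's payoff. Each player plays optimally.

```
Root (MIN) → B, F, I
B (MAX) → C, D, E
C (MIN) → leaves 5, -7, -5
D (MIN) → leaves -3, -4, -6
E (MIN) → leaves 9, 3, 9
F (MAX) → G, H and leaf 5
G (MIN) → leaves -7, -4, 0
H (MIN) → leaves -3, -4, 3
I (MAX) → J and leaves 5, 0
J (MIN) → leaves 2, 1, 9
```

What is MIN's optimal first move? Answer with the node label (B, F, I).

B

C (MIN): min(5, -7, -5) = -7
D (MIN): min(-3, -4, -6) = -6
E (MIN): min(9, 3, 9) = 3
B (MAX): max(-7, -6, 3) = 3
G (MIN): min(-7, -4, 0) = -7
H (MIN): min(-3, -4, 3) = -4
F (MAX): max(-7, -4, 5) = 5
J (MIN): min(2, 1, 9) = 1
I (MAX): max(1, 5, 0) = 5
Root (MIN): min(3, 5, 5) = 3
MIN picks the child with the lowest value: B (value 3).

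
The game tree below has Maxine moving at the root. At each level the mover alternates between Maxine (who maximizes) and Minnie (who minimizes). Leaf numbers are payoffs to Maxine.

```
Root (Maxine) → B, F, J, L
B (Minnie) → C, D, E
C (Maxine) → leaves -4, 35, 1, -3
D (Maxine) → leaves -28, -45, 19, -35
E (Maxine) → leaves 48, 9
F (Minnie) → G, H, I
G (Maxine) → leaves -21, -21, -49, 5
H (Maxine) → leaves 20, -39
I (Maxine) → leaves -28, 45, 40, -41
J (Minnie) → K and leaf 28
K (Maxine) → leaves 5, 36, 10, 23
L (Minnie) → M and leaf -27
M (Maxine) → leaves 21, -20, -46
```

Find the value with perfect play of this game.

C (Maxine): max(-4, 35, 1, -3) = 35
D (Maxine): max(-28, -45, 19, -35) = 19
E (Maxine): max(48, 9) = 48
B (Minnie): min(35, 19, 48) = 19
G (Maxine): max(-21, -21, -49, 5) = 5
H (Maxine): max(20, -39) = 20
I (Maxine): max(-28, 45, 40, -41) = 45
F (Minnie): min(5, 20, 45) = 5
K (Maxine): max(5, 36, 10, 23) = 36
J (Minnie): min(36, 28) = 28
M (Maxine): max(21, -20, -46) = 21
L (Minnie): min(21, -27) = -27
Root (Maxine): max(19, 5, 28, -27) = 28

28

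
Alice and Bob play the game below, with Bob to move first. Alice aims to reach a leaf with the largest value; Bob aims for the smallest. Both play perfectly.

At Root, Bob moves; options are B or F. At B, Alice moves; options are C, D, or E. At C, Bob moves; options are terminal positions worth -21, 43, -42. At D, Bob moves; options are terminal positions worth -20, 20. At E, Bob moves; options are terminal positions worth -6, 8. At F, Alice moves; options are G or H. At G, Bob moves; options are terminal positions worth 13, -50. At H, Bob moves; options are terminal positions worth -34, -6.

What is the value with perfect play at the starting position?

-34

C (Bob): min(-21, 43, -42) = -42
D (Bob): min(-20, 20) = -20
E (Bob): min(-6, 8) = -6
B (Alice): max(-42, -20, -6) = -6
G (Bob): min(13, -50) = -50
H (Bob): min(-34, -6) = -34
F (Alice): max(-50, -34) = -34
Root (Bob): min(-6, -34) = -34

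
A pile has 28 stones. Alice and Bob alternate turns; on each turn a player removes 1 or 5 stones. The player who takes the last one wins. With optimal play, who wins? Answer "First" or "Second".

W/L table (W = player to move can force a win):
i:   0  1  2  3  4  5  6  7  8  9 10 11 12 13 14 15 16 17 18 19 20 21 22 23 24 25 26 27 28
     L  W  L  W  L  W  L  W  L  W  L  W  L  W  L  W  L  W  L  W  L  W  L  W  L  W  L  W  L
Position 28 is L, so the second player wins.

Second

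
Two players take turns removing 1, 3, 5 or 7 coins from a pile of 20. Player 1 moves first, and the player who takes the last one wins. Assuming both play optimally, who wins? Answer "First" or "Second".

Second

Positions where the player to move wins (W) vs loses (L):
i:   0  1  2  3  4  5  6  7  8  9 10 11 12 13 14 15 16 17 18 19 20
     L  W  L  W  L  W  L  W  L  W  L  W  L  W  L  W  L  W  L  W  L
Position 20 is L, so the second player wins.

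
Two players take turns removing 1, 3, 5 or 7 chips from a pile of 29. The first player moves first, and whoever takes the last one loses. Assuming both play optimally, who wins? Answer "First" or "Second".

Second

Mark each pile size as W (mover wins) or L (mover loses):
i:   0  1  2  3  4  5  6  7  8  9 10 11 12 13 14 15 16 17 18 19 20 21 22 23 24 25 26 27 28 29
     W  L  W  L  W  L  W  L  W  L  W  L  W  L  W  L  W  L  W  L  W  L  W  L  W  L  W  L  W  L
Position 29 is L, so the second player wins.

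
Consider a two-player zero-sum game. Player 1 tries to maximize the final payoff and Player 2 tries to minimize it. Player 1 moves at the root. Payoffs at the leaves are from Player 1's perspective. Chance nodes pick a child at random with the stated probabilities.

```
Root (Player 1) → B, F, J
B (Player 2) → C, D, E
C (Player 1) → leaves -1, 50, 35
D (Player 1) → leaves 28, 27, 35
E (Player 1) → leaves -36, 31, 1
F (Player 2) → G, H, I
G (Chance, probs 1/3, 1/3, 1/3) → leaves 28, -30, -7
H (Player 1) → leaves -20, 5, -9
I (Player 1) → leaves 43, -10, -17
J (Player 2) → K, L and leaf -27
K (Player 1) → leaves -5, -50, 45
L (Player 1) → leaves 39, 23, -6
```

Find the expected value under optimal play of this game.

31

C (Player 1): max(-1, 50, 35) = 50
D (Player 1): max(28, 27, 35) = 35
E (Player 1): max(-36, 31, 1) = 31
B (Player 2): min(50, 35, 31) = 31
G (Chance): 1/3·28 + 1/3·-30 + 1/3·-7 = -3
H (Player 1): max(-20, 5, -9) = 5
I (Player 1): max(43, -10, -17) = 43
F (Player 2): min(-3, 5, 43) = -3
K (Player 1): max(-5, -50, 45) = 45
L (Player 1): max(39, 23, -6) = 39
J (Player 2): min(45, 39, -27) = -27
Root (Player 1): max(31, -3, -27) = 31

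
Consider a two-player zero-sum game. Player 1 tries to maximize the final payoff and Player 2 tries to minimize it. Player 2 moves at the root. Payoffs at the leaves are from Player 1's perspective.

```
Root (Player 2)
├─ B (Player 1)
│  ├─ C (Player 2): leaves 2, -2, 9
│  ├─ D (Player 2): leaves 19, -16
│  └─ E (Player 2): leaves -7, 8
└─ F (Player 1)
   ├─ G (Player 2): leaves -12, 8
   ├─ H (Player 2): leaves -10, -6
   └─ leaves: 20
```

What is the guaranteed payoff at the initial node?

-2

C (Player 2): min(2, -2, 9) = -2
D (Player 2): min(19, -16) = -16
E (Player 2): min(-7, 8) = -7
B (Player 1): max(-2, -16, -7) = -2
G (Player 2): min(-12, 8) = -12
H (Player 2): min(-10, -6) = -10
F (Player 1): max(-12, -10, 20) = 20
Root (Player 2): min(-2, 20) = -2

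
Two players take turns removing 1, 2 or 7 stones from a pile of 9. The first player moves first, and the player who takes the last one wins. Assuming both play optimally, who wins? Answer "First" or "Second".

Mark each pile size as W (mover wins) or L (mover loses):
i:   0  1  2  3  4  5  6  7  8  9
     L  W  W  L  W  W  L  W  W  L
Position 9 is L, so the second player wins.

Second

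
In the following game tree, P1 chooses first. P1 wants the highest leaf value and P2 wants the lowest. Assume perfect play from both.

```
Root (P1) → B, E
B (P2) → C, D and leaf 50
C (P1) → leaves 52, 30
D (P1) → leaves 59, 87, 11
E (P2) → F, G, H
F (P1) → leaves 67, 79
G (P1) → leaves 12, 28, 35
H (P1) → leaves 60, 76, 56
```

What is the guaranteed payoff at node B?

C: max(52, 30) = 52
D: max(59, 87, 11) = 87
B: min(52, 87, 50) = 50

50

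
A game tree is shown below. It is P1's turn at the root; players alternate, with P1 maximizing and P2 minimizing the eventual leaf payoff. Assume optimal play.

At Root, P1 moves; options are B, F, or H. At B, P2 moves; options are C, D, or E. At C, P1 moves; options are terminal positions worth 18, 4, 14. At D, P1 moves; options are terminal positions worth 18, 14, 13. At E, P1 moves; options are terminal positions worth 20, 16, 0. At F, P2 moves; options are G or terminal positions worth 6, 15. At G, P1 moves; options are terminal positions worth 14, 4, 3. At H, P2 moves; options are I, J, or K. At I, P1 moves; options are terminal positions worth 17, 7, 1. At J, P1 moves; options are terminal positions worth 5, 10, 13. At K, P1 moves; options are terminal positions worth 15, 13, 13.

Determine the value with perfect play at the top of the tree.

C (P1): max(18, 4, 14) = 18
D (P1): max(18, 14, 13) = 18
E (P1): max(20, 16, 0) = 20
B (P2): min(18, 18, 20) = 18
G (P1): max(14, 4, 3) = 14
F (P2): min(14, 6, 15) = 6
I (P1): max(17, 7, 1) = 17
J (P1): max(5, 10, 13) = 13
K (P1): max(15, 13, 13) = 15
H (P2): min(17, 13, 15) = 13
Root (P1): max(18, 6, 13) = 18

18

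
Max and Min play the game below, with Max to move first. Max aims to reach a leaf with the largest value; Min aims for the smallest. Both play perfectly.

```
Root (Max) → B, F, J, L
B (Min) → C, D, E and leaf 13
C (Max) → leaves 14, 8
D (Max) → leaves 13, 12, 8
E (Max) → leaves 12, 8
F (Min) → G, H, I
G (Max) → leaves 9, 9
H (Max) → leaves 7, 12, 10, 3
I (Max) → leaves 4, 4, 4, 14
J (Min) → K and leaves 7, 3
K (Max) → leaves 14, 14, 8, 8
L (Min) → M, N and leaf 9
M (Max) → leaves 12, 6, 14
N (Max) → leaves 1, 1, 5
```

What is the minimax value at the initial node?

C (Max): max(14, 8) = 14
D (Max): max(13, 12, 8) = 13
E (Max): max(12, 8) = 12
B (Min): min(14, 13, 12, 13) = 12
G (Max): max(9, 9) = 9
H (Max): max(7, 12, 10, 3) = 12
I (Max): max(4, 4, 4, 14) = 14
F (Min): min(9, 12, 14) = 9
K (Max): max(14, 14, 8, 8) = 14
J (Min): min(14, 7, 3) = 3
M (Max): max(12, 6, 14) = 14
N (Max): max(1, 1, 5) = 5
L (Min): min(14, 5, 9) = 5
Root (Max): max(12, 9, 3, 5) = 12

12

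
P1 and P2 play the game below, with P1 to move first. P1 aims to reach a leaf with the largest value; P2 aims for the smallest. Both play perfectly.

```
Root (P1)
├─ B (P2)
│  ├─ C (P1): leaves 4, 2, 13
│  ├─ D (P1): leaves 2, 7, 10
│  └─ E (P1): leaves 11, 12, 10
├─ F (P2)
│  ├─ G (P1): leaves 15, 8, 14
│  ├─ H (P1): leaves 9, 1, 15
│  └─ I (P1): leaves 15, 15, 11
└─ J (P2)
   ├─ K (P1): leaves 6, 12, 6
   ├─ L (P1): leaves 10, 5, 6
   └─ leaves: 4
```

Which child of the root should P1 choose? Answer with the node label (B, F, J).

C (P1): max(4, 2, 13) = 13
D (P1): max(2, 7, 10) = 10
E (P1): max(11, 12, 10) = 12
B (P2): min(13, 10, 12) = 10
G (P1): max(15, 8, 14) = 15
H (P1): max(9, 1, 15) = 15
I (P1): max(15, 15, 11) = 15
F (P2): min(15, 15, 15) = 15
K (P1): max(6, 12, 6) = 12
L (P1): max(10, 5, 6) = 10
J (P2): min(12, 10, 4) = 4
Root (P1): max(10, 15, 4) = 15
P1 picks the child with the highest value: F (value 15).

F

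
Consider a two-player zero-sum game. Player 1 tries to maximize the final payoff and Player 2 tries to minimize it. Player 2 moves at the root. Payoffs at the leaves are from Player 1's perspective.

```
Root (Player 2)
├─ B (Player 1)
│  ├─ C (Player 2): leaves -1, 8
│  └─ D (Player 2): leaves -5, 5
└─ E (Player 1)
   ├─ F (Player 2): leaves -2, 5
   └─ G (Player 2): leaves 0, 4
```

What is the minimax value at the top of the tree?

C (Player 2): min(-1, 8) = -1
D (Player 2): min(-5, 5) = -5
B (Player 1): max(-1, -5) = -1
F (Player 2): min(-2, 5) = -2
G (Player 2): min(0, 4) = 0
E (Player 1): max(-2, 0) = 0
Root (Player 2): min(-1, 0) = -1

-1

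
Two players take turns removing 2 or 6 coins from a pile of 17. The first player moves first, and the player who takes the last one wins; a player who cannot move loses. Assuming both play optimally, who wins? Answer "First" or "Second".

i:   0  1  2  3  4  5  6  7  8  9 10 11 12 13 14 15 16 17
     L  L  W  W  L  L  W  W  L  L  W  W  L  L  W  W  L  L
Position 17 is L, so the second player wins.

Second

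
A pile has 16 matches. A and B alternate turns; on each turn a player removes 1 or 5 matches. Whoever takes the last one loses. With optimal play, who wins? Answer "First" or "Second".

Compute winning (W) and losing (L) positions by backward induction:
i:   0  1  2  3  4  5  6  7  8  9 10 11 12 13 14 15 16
     W  L  W  L  W  L  W  L  W  L  W  L  W  L  W  L  W
Position 16 is W, so the first player wins.

First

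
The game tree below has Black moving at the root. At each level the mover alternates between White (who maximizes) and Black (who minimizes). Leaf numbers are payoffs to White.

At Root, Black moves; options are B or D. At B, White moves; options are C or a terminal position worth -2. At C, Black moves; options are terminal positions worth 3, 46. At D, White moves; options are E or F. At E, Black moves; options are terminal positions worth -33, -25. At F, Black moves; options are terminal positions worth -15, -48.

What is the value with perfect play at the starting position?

-33

C (Black): min(3, 46) = 3
B (White): max(3, -2) = 3
E (Black): min(-33, -25) = -33
F (Black): min(-15, -48) = -48
D (White): max(-33, -48) = -33
Root (Black): min(3, -33) = -33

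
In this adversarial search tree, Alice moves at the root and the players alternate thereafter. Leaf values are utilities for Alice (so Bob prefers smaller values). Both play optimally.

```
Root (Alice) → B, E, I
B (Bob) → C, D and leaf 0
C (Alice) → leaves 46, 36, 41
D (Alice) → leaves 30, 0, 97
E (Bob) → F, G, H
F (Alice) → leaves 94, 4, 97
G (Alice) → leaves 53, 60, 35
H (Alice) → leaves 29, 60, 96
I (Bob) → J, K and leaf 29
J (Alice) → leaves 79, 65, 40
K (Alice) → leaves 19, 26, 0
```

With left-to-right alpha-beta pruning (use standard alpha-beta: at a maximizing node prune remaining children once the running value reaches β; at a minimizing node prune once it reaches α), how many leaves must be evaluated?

21

C [α=-∞,β=+∞]: v=46
D [α=-∞,β=46]: v=97
B [α=-∞,β=+∞]: v=0
F [α=0,β=+∞]: v=97
G [α=0,β=97]: v=60
H [α=0,β=60]: v=60 after child 2 ≥ β → β-cutoff, skip 1
E [α=0,β=+∞]: v=60
J [α=60,β=+∞]: v=79
K [α=60,β=79]: v=26
I [α=60,β=+∞]: v=26 after child 2 ≤ α → α-cutoff, skip 1
Root [α=-∞,β=+∞]: v=60
Leaves evaluated: 21 of 23.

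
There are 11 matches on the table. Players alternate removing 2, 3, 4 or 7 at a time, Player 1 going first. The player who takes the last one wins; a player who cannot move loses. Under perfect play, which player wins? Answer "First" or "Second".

Compute winning (W) and losing (L) positions by backward induction:
i:   0  1  2  3  4  5  6  7  8  9 10 11
     L  L  W  W  W  W  L  W  W  W  W  L
Position 11 is L, so the second player wins.

Second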